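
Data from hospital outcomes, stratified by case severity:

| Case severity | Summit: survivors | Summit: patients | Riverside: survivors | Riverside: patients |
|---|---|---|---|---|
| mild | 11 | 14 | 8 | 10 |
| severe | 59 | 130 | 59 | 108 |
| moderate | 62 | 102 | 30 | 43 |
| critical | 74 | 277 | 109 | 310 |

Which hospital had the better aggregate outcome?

Mild: Summit 11/14 = 78.6%, Riverside 8/10 = 80.0% → Riverside
Severe: Summit 59/130 = 45.4%, Riverside 59/108 = 54.6% → Riverside
Moderate: Summit 62/102 = 60.8%, Riverside 30/43 = 69.8% → Riverside
Critical: Summit 74/277 = 26.7%, Riverside 109/310 = 35.2% → Riverside
Overall: Summit 206/523 = 39.4%, Riverside 206/471 = 43.7% → Riverside

Riverside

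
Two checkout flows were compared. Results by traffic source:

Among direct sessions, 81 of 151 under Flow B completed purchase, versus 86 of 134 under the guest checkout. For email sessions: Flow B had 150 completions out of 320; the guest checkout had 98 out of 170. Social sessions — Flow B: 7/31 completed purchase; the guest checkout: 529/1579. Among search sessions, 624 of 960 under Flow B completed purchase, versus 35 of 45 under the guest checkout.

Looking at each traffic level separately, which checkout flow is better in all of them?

the guest checkout

Direct: Flow B 81/151 = 53.6%, the guest checkout 86/134 = 64.2% → the guest checkout
Email: Flow B 150/320 = 46.9%, the guest checkout 98/170 = 57.6% → the guest checkout
Social: Flow B 7/31 = 22.6%, the guest checkout 529/1579 = 33.5% → the guest checkout
Search: Flow B 624/960 = 65.0%, the guest checkout 35/45 = 77.8% → the guest checkout
The guest checkout has the higher rate in all 4 groups.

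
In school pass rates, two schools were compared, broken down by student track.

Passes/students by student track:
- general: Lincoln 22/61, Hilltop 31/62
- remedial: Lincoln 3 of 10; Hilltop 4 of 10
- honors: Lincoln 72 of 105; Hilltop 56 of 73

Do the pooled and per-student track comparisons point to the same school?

General: Lincoln 22/61 = 36.1%, Hilltop 31/62 = 50.0% → Hilltop
Remedial: Lincoln 3/10 = 30.0%, Hilltop 4/10 = 40.0% → Hilltop
Honors: Lincoln 72/105 = 68.6%, Hilltop 56/73 = 76.7% → Hilltop
Overall: Lincoln 97/176 = 55.1%, Hilltop 91/145 = 62.8% → Hilltop
Hilltop wins overall and in every student group — no reversal.

Yes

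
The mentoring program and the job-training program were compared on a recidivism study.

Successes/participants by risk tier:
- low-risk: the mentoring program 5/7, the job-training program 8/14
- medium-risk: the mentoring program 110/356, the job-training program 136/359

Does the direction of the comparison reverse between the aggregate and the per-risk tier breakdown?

Low-risk: the mentoring program 5/7 = 71.4%, the job-training program 8/14 = 57.1% → the mentoring program
Medium-risk: the mentoring program 110/356 = 30.9%, the job-training program 136/359 = 37.9% → the job-training program
Overall: the mentoring program 115/363 = 31.7%, the job-training program 144/373 = 38.6% → the job-training program
Neither sweeps: the mentoring program wins 1 of 2 groups, the job-training program wins 1. The job-training program wins overall but not every group — no Simpson reversal.

No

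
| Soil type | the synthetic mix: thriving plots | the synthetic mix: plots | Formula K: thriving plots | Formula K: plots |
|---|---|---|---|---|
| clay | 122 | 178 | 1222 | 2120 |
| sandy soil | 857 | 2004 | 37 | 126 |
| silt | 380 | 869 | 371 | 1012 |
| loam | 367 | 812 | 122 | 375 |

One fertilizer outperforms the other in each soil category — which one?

Clay: the synthetic mix 122/178 = 68.5%, Formula K 1222/2120 = 57.6% → the synthetic mix
Sandy soil: the synthetic mix 857/2004 = 42.8%, Formula K 37/126 = 29.4% → the synthetic mix
Silt: the synthetic mix 380/869 = 43.7%, Formula K 371/1012 = 36.7% → the synthetic mix
Loam: the synthetic mix 367/812 = 45.2%, Formula K 122/375 = 32.5% → the synthetic mix
The synthetic mix has the higher rate in all 4 groups.

the synthetic mix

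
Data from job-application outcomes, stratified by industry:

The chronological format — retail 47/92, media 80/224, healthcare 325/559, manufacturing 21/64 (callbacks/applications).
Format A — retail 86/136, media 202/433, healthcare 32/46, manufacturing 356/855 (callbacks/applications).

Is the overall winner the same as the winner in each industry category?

Retail: the chronological format 47/92 = 51.1%, Format A 86/136 = 63.2% → Format A
Media: the chronological format 80/224 = 35.7%, Format A 202/433 = 46.7% → Format A
Healthcare: the chronological format 325/559 = 58.1%, Format A 32/46 = 69.6% → Format A
Manufacturing: the chronological format 21/64 = 32.8%, Format A 356/855 = 41.6% → Format A
Overall: the chronological format 473/939 = 50.4%, Format A 676/1470 = 46.0% → the chronological format
Format A wins each industry group but the chronological format wins overall — the comparison reverses. Format A's applications skew toward manufacturing, which has a lower base rate.

No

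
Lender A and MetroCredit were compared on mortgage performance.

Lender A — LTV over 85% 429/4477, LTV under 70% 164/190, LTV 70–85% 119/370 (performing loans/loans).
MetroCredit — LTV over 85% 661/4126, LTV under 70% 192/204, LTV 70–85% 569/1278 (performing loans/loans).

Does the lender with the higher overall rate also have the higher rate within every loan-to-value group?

LTV over 85%: Lender A 429/4477 = 9.6%, MetroCredit 661/4126 = 16.0% → MetroCredit
LTV under 70%: Lender A 164/190 = 86.3%, MetroCredit 192/204 = 94.1% → MetroCredit
LTV 70–85%: Lender A 119/370 = 32.2%, MetroCredit 569/1278 = 44.5% → MetroCredit
Overall: Lender A 712/5037 = 14.1%, MetroCredit 1422/5608 = 25.4% → MetroCredit
MetroCredit wins overall and in every loan-to-value group — no reversal.

Yes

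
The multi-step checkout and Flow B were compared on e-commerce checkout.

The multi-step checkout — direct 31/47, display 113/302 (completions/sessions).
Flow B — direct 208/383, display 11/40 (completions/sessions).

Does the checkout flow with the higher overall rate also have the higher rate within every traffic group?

Direct: the multi-step checkout 31/47 = 66.0%, Flow B 208/383 = 54.3% → the multi-step checkout
Display: the multi-step checkout 113/302 = 37.4%, Flow B 11/40 = 27.5% → the multi-step checkout
Overall: the multi-step checkout 144/349 = 41.3%, Flow B 219/423 = 51.8% → Flow B
The multi-step checkout wins each traffic group but Flow B wins overall — the comparison reverses. The multi-step checkout's sessions skew toward display, which has a lower base rate.

No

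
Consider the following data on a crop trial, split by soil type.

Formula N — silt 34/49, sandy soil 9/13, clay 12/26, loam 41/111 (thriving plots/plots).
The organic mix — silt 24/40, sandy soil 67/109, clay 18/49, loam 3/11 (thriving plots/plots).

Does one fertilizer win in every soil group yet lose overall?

Silt: Formula N 34/49 = 69.4%, the organic mix 24/40 = 60.0% → Formula N
Sandy soil: Formula N 9/13 = 69.2%, the organic mix 67/109 = 61.5% → Formula N
Clay: Formula N 12/26 = 46.2%, the organic mix 18/49 = 36.7% → Formula N
Loam: Formula N 41/111 = 36.9%, the organic mix 3/11 = 27.3% → Formula N
Overall: Formula N 96/199 = 48.2%, the organic mix 112/209 = 53.6% → the organic mix
Formula N wins each soil group but the organic mix wins overall — the comparison reverses. Formula N's plots skew toward loam, which has a lower base rate.

Yes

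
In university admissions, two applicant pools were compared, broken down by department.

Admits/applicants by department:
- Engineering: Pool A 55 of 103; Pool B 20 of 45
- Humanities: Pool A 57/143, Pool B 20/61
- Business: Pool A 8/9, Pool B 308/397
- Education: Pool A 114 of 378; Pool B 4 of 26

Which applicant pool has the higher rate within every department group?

Engineering: Pool A 55/103 = 53.4%, Pool B 20/45 = 44.4% → Pool A
Humanities: Pool A 57/143 = 39.9%, Pool B 20/61 = 32.8% → Pool A
Business: Pool A 8/9 = 88.9%, Pool B 308/397 = 77.6% → Pool A
Education: Pool A 114/378 = 30.2%, Pool B 4/26 = 15.4% → Pool A
Pool A has the higher rate in all 4 groups.

Pool A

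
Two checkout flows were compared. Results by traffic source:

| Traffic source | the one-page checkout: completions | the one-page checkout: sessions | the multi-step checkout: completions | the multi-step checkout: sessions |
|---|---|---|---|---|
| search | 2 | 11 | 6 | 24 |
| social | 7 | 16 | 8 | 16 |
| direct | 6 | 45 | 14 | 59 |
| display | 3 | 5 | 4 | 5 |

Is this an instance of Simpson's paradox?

No

Search: the one-page checkout 2/11 = 18.2%, the multi-step checkout 6/24 = 25.0% → the multi-step checkout
Social: the one-page checkout 7/16 = 43.8%, the multi-step checkout 8/16 = 50.0% → the multi-step checkout
Direct: the one-page checkout 6/45 = 13.3%, the multi-step checkout 14/59 = 23.7% → the multi-step checkout
Display: the one-page checkout 3/5 = 60.0%, the multi-step checkout 4/5 = 80.0% → the multi-step checkout
Overall: the one-page checkout 18/77 = 23.4%, the multi-step checkout 32/104 = 30.8% → the multi-step checkout
The multi-step checkout wins overall and in every traffic group — no reversal.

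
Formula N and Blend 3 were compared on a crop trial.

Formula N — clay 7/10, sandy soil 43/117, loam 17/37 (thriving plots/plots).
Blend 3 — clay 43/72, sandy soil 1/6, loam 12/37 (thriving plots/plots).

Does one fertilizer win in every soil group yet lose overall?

Yes

Clay: Formula N 7/10 = 70.0%, Blend 3 43/72 = 59.7% → Formula N
Sandy soil: Formula N 43/117 = 36.8%, Blend 3 1/6 = 16.7% → Formula N
Loam: Formula N 17/37 = 45.9%, Blend 3 12/37 = 32.4% → Formula N
Overall: Formula N 67/164 = 40.9%, Blend 3 56/115 = 48.7% → Blend 3
Formula N wins each soil group but Blend 3 wins overall — the comparison reverses. Formula N's plots skew toward sandy soil, which has a lower base rate.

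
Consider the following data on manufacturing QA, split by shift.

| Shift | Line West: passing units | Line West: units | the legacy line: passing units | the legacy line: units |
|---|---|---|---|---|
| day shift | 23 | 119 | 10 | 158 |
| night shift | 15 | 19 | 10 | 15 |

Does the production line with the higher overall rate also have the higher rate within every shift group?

Yes

Day shift: Line West 23/119 = 19.3%, the legacy line 10/158 = 6.3% → Line West
Night shift: Line West 15/19 = 78.9%, the legacy line 10/15 = 66.7% → Line West
Overall: Line West 38/138 = 27.5%, the legacy line 20/173 = 11.6% → Line West
Line West wins overall and in every shift group — no reversal.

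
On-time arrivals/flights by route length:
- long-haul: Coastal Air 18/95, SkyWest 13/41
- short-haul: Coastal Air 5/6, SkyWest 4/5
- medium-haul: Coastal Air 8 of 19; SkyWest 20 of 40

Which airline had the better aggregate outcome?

Long-haul: Coastal Air 18/95 = 18.9%, SkyWest 13/41 = 31.7% → SkyWest
Short-haul: Coastal Air 5/6 = 83.3%, SkyWest 4/5 = 80.0% → Coastal Air
Medium-haul: Coastal Air 8/19 = 42.1%, SkyWest 20/40 = 50.0% → SkyWest
Overall: Coastal Air 31/120 = 25.8%, SkyWest 37/86 = 43.0% → SkyWest
(Neither sweeps every route group, but SkyWest has the higher pooled rate.)

SkyWest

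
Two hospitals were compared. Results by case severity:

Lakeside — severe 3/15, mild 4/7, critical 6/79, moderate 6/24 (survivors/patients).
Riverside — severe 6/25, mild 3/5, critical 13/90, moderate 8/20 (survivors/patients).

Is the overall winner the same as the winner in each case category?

Yes

Severe: Lakeside 3/15 = 20.0%, Riverside 6/25 = 24.0% → Riverside
Mild: Lakeside 4/7 = 57.1%, Riverside 3/5 = 60.0% → Riverside
Critical: Lakeside 6/79 = 7.6%, Riverside 13/90 = 14.4% → Riverside
Moderate: Lakeside 6/24 = 25.0%, Riverside 8/20 = 40.0% → Riverside
Overall: Lakeside 19/125 = 15.2%, Riverside 30/140 = 21.4% → Riverside
Riverside wins overall and in every case group — no reversal.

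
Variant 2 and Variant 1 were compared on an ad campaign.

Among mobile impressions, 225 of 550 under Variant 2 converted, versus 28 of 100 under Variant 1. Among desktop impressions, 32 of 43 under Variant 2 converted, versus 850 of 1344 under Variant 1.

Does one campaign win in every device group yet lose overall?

Mobile: Variant 2 225/550 = 40.9%, Variant 1 28/100 = 28.0% → Variant 2
Desktop: Variant 2 32/43 = 74.4%, Variant 1 850/1344 = 63.2% → Variant 2
Overall: Variant 2 257/593 = 43.3%, Variant 1 878/1444 = 60.8% → Variant 1
Variant 2 wins each device group but Variant 1 wins overall — the comparison reverses. Variant 2's impressions skew toward mobile, which has a lower base rate.

Yes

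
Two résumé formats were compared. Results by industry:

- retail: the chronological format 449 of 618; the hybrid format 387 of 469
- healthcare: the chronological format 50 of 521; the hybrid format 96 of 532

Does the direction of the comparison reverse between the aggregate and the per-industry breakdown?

Retail: the chronological format 449/618 = 72.7%, the hybrid format 387/469 = 82.5% → the hybrid format
Healthcare: the chronological format 50/521 = 9.6%, the hybrid format 96/532 = 18.0% → the hybrid format
Overall: the chronological format 499/1139 = 43.8%, the hybrid format 483/1001 = 48.3% → the hybrid format
The hybrid format wins overall and in every industry group — no reversal.

No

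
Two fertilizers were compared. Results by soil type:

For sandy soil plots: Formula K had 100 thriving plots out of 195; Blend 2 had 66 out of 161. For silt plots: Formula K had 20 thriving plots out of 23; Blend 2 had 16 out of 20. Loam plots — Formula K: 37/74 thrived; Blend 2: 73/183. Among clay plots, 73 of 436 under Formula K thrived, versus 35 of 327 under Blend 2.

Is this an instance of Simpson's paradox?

Sandy soil: Formula K 100/195 = 51.3%, Blend 2 66/161 = 41.0% → Formula K
Silt: Formula K 20/23 = 87.0%, Blend 2 16/20 = 80.0% → Formula K
Loam: Formula K 37/74 = 50.0%, Blend 2 73/183 = 39.9% → Formula K
Clay: Formula K 73/436 = 16.7%, Blend 2 35/327 = 10.7% → Formula K
Overall: Formula K 230/728 = 31.6%, Blend 2 190/691 = 27.5% → Formula K
Formula K wins overall and in every soil group — no reversal.

No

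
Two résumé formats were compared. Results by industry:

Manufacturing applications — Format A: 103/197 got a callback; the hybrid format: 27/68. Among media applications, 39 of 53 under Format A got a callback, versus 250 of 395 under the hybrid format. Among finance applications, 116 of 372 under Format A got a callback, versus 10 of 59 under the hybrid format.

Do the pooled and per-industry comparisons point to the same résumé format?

Manufacturing: Format A 103/197 = 52.3%, the hybrid format 27/68 = 39.7% → Format A
Media: Format A 39/53 = 73.6%, the hybrid format 250/395 = 63.3% → Format A
Finance: Format A 116/372 = 31.2%, the hybrid format 10/59 = 16.9% → Format A
Overall: Format A 258/622 = 41.5%, the hybrid format 287/522 = 55.0% → the hybrid format
Format A wins each industry group but the hybrid format wins overall — the comparison reverses. Format A's applications skew toward finance, which has a lower base rate.

No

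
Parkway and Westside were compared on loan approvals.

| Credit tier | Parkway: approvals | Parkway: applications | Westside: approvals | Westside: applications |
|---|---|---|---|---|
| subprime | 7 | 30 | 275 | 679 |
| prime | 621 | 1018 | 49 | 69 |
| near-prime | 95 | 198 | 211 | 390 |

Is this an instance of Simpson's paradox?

Subprime: Parkway 7/30 = 23.3%, Westside 275/679 = 40.5% → Westside
Prime: Parkway 621/1018 = 61.0%, Westside 49/69 = 71.0% → Westside
Near-prime: Parkway 95/198 = 48.0%, Westside 211/390 = 54.1% → Westside
Overall: Parkway 723/1246 = 58.0%, Westside 535/1138 = 47.0% → Parkway
Westside wins each credit group but Parkway wins overall — the comparison reverses. Westside's applications skew toward subprime, which has a lower base rate.

Yes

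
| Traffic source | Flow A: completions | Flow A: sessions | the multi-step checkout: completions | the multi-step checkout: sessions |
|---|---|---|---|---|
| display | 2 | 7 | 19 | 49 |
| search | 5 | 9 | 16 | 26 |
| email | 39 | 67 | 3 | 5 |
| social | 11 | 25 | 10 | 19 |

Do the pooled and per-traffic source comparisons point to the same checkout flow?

No

Display: Flow A 2/7 = 28.6%, the multi-step checkout 19/49 = 38.8% → the multi-step checkout
Search: Flow A 5/9 = 55.6%, the multi-step checkout 16/26 = 61.5% → the multi-step checkout
Email: Flow A 39/67 = 58.2%, the multi-step checkout 3/5 = 60.0% → the multi-step checkout
Social: Flow A 11/25 = 44.0%, the multi-step checkout 10/19 = 52.6% → the multi-step checkout
Overall: Flow A 57/108 = 52.8%, the multi-step checkout 48/99 = 48.5% → Flow A
The multi-step checkout wins each traffic group but Flow A wins overall — the comparison reverses. The multi-step checkout's sessions skew toward display, which has a lower base rate.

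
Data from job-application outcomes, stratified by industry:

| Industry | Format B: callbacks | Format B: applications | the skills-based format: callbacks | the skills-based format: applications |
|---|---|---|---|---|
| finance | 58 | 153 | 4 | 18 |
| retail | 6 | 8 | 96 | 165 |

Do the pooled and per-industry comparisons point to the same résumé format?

No

Finance: Format B 58/153 = 37.9%, the skills-based format 4/18 = 22.2% → Format B
Retail: Format B 6/8 = 75.0%, the skills-based format 96/165 = 58.2% → Format B
Overall: Format B 64/161 = 39.8%, the skills-based format 100/183 = 54.6% → the skills-based format
Format B wins each industry group but the skills-based format wins overall — the comparison reverses. Format B's applications skew toward finance, which has a lower base rate.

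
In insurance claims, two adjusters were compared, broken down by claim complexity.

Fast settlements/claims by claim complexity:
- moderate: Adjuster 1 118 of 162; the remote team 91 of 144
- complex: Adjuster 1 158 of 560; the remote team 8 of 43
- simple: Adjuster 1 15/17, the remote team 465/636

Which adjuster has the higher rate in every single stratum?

Adjuster 1

Moderate: Adjuster 1 118/162 = 72.8%, the remote team 91/144 = 63.2% → Adjuster 1
Complex: Adjuster 1 158/560 = 28.2%, the remote team 8/43 = 18.6% → Adjuster 1
Simple: Adjuster 1 15/17 = 88.2%, the remote team 465/636 = 73.1% → Adjuster 1
Adjuster 1 has the higher rate in all 3 groups.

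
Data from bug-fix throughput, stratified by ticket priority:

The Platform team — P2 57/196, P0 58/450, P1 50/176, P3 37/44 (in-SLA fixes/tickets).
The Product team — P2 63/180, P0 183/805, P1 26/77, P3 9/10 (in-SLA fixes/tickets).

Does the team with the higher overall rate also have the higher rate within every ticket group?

Yes

P2: the Platform team 57/196 = 29.1%, the Product team 63/180 = 35.0% → the Product team
P0: the Platform team 58/450 = 12.9%, the Product team 183/805 = 22.7% → the Product team
P1: the Platform team 50/176 = 28.4%, the Product team 26/77 = 33.8% → the Product team
P3: the Platform team 37/44 = 84.1%, the Product team 9/10 = 90.0% → the Product team
Overall: the Platform team 202/866 = 23.3%, the Product team 281/1072 = 26.2% → the Product team
The Product team wins overall and in every ticket group — no reversal.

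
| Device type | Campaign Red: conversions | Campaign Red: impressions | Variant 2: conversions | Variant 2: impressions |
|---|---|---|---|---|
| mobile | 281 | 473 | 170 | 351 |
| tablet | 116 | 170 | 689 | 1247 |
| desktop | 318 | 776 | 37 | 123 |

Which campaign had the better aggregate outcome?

Mobile: Campaign Red 281/473 = 59.4%, Variant 2 170/351 = 48.4% → Campaign Red
Tablet: Campaign Red 116/170 = 68.2%, Variant 2 689/1247 = 55.3% → Campaign Red
Desktop: Campaign Red 318/776 = 41.0%, Variant 2 37/123 = 30.1% → Campaign Red
Overall: Campaign Red 715/1419 = 50.4%, Variant 2 896/1721 = 52.1% → Variant 2
(Campaign Red wins every device group but Variant 2 wins overall — Campaign Red's impressions skew toward the low-rate desktop group.)

Variant 2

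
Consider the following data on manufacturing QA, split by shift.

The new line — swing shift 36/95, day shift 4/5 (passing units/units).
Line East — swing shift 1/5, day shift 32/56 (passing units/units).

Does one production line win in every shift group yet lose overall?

Yes

Swing shift: the new line 36/95 = 37.9%, Line East 1/5 = 20.0% → the new line
Day shift: the new line 4/5 = 80.0%, Line East 32/56 = 57.1% → the new line
Overall: the new line 40/100 = 40.0%, Line East 33/61 = 54.1% → Line East
The new line wins each shift group but Line East wins overall — the comparison reverses. The new line's units skew toward swing shift, which has a lower base rate.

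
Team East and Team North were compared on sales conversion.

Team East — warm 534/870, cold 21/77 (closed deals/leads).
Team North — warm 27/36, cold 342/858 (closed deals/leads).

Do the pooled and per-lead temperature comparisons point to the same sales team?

No

Warm: Team East 534/870 = 61.4%, Team North 27/36 = 75.0% → Team North
Cold: Team East 21/77 = 27.3%, Team North 342/858 = 39.9% → Team North
Overall: Team East 555/947 = 58.6%, Team North 369/894 = 41.3% → Team East
Team North wins each lead group but Team East wins overall — the comparison reverses. Team North's leads skew toward cold, which has a lower base rate.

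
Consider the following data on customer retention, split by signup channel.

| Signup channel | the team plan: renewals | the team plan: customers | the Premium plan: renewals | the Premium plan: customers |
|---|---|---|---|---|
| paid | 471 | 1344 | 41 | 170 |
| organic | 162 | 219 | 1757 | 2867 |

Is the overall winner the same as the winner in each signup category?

Paid: the team plan 471/1344 = 35.0%, the Premium plan 41/170 = 24.1% → the team plan
Organic: the team plan 162/219 = 74.0%, the Premium plan 1757/2867 = 61.3% → the team plan
Overall: the team plan 633/1563 = 40.5%, the Premium plan 1798/3037 = 59.2% → the Premium plan
The team plan wins each signup group but the Premium plan wins overall — the comparison reverses. The team plan's customers skew toward paid, which has a lower base rate.

No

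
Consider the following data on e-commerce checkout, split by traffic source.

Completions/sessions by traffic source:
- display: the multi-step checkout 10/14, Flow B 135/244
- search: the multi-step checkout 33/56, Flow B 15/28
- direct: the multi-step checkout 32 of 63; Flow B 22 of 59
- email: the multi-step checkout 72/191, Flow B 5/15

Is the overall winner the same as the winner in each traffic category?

Display: the multi-step checkout 10/14 = 71.4%, Flow B 135/244 = 55.3% → the multi-step checkout
Search: the multi-step checkout 33/56 = 58.9%, Flow B 15/28 = 53.6% → the multi-step checkout
Direct: the multi-step checkout 32/63 = 50.8%, Flow B 22/59 = 37.3% → the multi-step checkout
Email: the multi-step checkout 72/191 = 37.7%, Flow B 5/15 = 33.3% → the multi-step checkout
Overall: the multi-step checkout 147/324 = 45.4%, Flow B 177/346 = 51.2% → Flow B
The multi-step checkout wins each traffic group but Flow B wins overall — the comparison reverses. The multi-step checkout's sessions skew toward email, which has a lower base rate.

No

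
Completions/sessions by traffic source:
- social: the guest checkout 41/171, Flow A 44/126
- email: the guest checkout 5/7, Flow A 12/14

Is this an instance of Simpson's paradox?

No

Social: the guest checkout 41/171 = 24.0%, Flow A 44/126 = 34.9% → Flow A
Email: the guest checkout 5/7 = 71.4%, Flow A 12/14 = 85.7% → Flow A
Overall: the guest checkout 46/178 = 25.8%, Flow A 56/140 = 40.0% → Flow A
Flow A wins overall and in every traffic group — no reversal.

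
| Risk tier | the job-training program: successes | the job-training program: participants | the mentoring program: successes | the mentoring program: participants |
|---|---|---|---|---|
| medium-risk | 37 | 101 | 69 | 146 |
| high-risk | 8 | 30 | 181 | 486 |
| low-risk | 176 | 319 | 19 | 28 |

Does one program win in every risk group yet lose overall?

Yes

Medium-risk: the job-training program 37/101 = 36.6%, the mentoring program 69/146 = 47.3% → the mentoring program
High-risk: the job-training program 8/30 = 26.7%, the mentoring program 181/486 = 37.2% → the mentoring program
Low-risk: the job-training program 176/319 = 55.2%, the mentoring program 19/28 = 67.9% → the mentoring program
Overall: the job-training program 221/450 = 49.1%, the mentoring program 269/660 = 40.8% → the job-training program
The mentoring program wins each risk group but the job-training program wins overall — the comparison reverses. The mentoring program's participants skew toward high-risk, which has a lower base rate.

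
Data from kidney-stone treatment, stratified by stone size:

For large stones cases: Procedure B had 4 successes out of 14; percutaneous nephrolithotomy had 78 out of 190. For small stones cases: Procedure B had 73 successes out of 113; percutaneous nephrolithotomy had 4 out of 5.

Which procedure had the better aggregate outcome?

Large stones: Procedure B 4/14 = 28.6%, percutaneous nephrolithotomy 78/190 = 41.1% → percutaneous nephrolithotomy
Small stones: Procedure B 73/113 = 64.6%, percutaneous nephrolithotomy 4/5 = 80.0% → percutaneous nephrolithotomy
Overall: Procedure B 77/127 = 60.6%, percutaneous nephrolithotomy 82/195 = 42.1% → Procedure B
(Percutaneous nephrolithotomy wins every stone group but Procedure B wins overall — percutaneous nephrolithotomy's cases skew toward the low-rate large stones group.)

Procedure B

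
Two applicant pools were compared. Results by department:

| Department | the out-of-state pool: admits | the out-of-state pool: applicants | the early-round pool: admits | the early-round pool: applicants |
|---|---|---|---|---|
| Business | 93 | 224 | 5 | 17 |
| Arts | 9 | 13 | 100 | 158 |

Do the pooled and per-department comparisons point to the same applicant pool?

Business: the out-of-state pool 93/224 = 41.5%, the early-round pool 5/17 = 29.4% → the out-of-state pool
Arts: the out-of-state pool 9/13 = 69.2%, the early-round pool 100/158 = 63.3% → the out-of-state pool
Overall: the out-of-state pool 102/237 = 43.0%, the early-round pool 105/175 = 60.0% → the early-round pool
The out-of-state pool wins each department group but the early-round pool wins overall — the comparison reverses. The out-of-state pool's applicants skew toward Business, which has a lower base rate.

No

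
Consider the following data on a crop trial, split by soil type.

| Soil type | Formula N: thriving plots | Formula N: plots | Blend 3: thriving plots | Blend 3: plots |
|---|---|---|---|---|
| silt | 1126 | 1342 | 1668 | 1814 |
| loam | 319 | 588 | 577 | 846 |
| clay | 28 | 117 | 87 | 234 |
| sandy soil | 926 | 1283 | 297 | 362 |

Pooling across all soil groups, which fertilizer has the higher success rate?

Silt: Formula N 1126/1342 = 83.9%, Blend 3 1668/1814 = 92.0% → Blend 3
Loam: Formula N 319/588 = 54.3%, Blend 3 577/846 = 68.2% → Blend 3
Clay: Formula N 28/117 = 23.9%, Blend 3 87/234 = 37.2% → Blend 3
Sandy soil: Formula N 926/1283 = 72.2%, Blend 3 297/362 = 82.0% → Blend 3
Overall: Formula N 2399/3330 = 72.0%, Blend 3 2629/3256 = 80.7% → Blend 3

Blend 3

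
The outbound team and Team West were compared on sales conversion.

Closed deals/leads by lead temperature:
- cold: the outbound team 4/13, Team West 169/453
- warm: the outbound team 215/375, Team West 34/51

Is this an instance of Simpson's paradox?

Yes

Cold: the outbound team 4/13 = 30.8%, Team West 169/453 = 37.3% → Team West
Warm: the outbound team 215/375 = 57.3%, Team West 34/51 = 66.7% → Team West
Overall: the outbound team 219/388 = 56.4%, Team West 203/504 = 40.3% → the outbound team
Team West wins each lead group but the outbound team wins overall — the comparison reverses. Team West's leads skew toward cold, which has a lower base rate.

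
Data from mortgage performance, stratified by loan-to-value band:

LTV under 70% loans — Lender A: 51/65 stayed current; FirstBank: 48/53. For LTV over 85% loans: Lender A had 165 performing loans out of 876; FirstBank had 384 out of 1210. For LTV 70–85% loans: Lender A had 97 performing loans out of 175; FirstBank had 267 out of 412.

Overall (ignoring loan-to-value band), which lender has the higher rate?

LTV under 70%: Lender A 51/65 = 78.5%, FirstBank 48/53 = 90.6% → FirstBank
LTV over 85%: Lender A 165/876 = 18.8%, FirstBank 384/1210 = 31.7% → FirstBank
LTV 70–85%: Lender A 97/175 = 55.4%, FirstBank 267/412 = 64.8% → FirstBank
Overall: Lender A 313/1116 = 28.0%, FirstBank 699/1675 = 41.7% → FirstBank

FirstBank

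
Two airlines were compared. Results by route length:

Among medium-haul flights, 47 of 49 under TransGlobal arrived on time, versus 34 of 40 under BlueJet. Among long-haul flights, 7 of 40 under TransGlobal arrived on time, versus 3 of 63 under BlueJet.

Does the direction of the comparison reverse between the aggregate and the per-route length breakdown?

Medium-haul: TransGlobal 47/49 = 95.9%, BlueJet 34/40 = 85.0% → TransGlobal
Long-haul: TransGlobal 7/40 = 17.5%, BlueJet 3/63 = 4.8% → TransGlobal
Overall: TransGlobal 54/89 = 60.7%, BlueJet 37/103 = 35.9% → TransGlobal
TransGlobal wins overall and in every route group — no reversal.

No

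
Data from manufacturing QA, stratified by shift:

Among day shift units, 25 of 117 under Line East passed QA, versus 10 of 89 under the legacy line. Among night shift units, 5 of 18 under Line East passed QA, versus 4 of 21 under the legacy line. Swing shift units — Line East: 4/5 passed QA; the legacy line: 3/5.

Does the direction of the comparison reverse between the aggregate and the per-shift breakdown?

No

Day shift: Line East 25/117 = 21.4%, the legacy line 10/89 = 11.2% → Line East
Night shift: Line East 5/18 = 27.8%, the legacy line 4/21 = 19.0% → Line East
Swing shift: Line East 4/5 = 80.0%, the legacy line 3/5 = 60.0% → Line East
Overall: Line East 34/140 = 24.3%, the legacy line 17/115 = 14.8% → Line East
Line East wins overall and in every shift group — no reversal.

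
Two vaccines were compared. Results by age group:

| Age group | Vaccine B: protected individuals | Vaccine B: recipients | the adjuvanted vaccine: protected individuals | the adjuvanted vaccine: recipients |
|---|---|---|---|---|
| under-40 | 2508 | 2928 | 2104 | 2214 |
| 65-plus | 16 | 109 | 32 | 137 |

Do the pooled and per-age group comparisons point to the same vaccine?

Under-40: Vaccine B 2508/2928 = 85.7%, the adjuvanted vaccine 2104/2214 = 95.0% → the adjuvanted vaccine
65-plus: Vaccine B 16/109 = 14.7%, the adjuvanted vaccine 32/137 = 23.4% → the adjuvanted vaccine
Overall: Vaccine B 2524/3037 = 83.1%, the adjuvanted vaccine 2136/2351 = 90.9% → the adjuvanted vaccine
The adjuvanted vaccine wins overall and in every age group — no reversal.

Yes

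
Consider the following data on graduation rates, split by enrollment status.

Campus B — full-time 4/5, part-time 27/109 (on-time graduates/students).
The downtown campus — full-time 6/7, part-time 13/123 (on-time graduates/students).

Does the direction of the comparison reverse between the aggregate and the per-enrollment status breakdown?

Full-time: Campus B 4/5 = 80.0%, the downtown campus 6/7 = 85.7% → the downtown campus
Part-time: Campus B 27/109 = 24.8%, the downtown campus 13/123 = 10.6% → Campus B
Overall: Campus B 31/114 = 27.2%, the downtown campus 19/130 = 14.6% → Campus B
Neither sweeps: Campus B wins 1 of 2 groups, the downtown campus wins 1. Campus B wins overall but not every group — no Simpson reversal.

No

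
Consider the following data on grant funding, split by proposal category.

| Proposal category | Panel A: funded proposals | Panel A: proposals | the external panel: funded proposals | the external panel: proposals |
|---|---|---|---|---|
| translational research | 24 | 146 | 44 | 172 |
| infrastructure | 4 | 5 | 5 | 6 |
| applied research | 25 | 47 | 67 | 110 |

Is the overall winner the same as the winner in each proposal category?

Translational research: Panel A 24/146 = 16.4%, the external panel 44/172 = 25.6% → the external panel
Infrastructure: Panel A 4/5 = 80.0%, the external panel 5/6 = 83.3% → the external panel
Applied research: Panel A 25/47 = 53.2%, the external panel 67/110 = 60.9% → the external panel
Overall: Panel A 53/198 = 26.8%, the external panel 116/288 = 40.3% → the external panel
The external panel wins overall and in every proposal group — no reversal.

Yes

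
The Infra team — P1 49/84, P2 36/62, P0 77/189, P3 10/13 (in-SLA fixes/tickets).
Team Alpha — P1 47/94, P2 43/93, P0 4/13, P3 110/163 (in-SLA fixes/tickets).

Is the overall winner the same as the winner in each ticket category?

P1: the Infra team 49/84 = 58.3%, Team Alpha 47/94 = 50.0% → the Infra team
P2: the Infra team 36/62 = 58.1%, Team Alpha 43/93 = 46.2% → the Infra team
P0: the Infra team 77/189 = 40.7%, Team Alpha 4/13 = 30.8% → the Infra team
P3: the Infra team 10/13 = 76.9%, Team Alpha 110/163 = 67.5% → the Infra team
Overall: the Infra team 172/348 = 49.4%, Team Alpha 204/363 = 56.2% → Team Alpha
The Infra team wins each ticket group but Team Alpha wins overall — the comparison reverses. The Infra team's tickets skew toward P0, which has a lower base rate.

No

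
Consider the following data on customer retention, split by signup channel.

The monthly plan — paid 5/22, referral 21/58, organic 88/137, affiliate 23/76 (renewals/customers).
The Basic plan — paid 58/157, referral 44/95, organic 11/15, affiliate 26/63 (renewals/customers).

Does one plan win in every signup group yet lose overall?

Yes

Paid: the monthly plan 5/22 = 22.7%, the Basic plan 58/157 = 36.9% → the Basic plan
Referral: the monthly plan 21/58 = 36.2%, the Basic plan 44/95 = 46.3% → the Basic plan
Organic: the monthly plan 88/137 = 64.2%, the Basic plan 11/15 = 73.3% → the Basic plan
Affiliate: the monthly plan 23/76 = 30.3%, the Basic plan 26/63 = 41.3% → the Basic plan
Overall: the monthly plan 137/293 = 46.8%, the Basic plan 139/330 = 42.1% → the monthly plan
The Basic plan wins each signup group but the monthly plan wins overall — the comparison reverses. The Basic plan's customers skew toward paid, which has a lower base rate.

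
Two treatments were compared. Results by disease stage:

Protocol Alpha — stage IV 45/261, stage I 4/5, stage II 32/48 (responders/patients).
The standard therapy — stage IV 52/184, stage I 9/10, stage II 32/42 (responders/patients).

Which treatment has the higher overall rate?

Stage IV: Protocol Alpha 45/261 = 17.2%, the standard therapy 52/184 = 28.3% → the standard therapy
Stage I: Protocol Alpha 4/5 = 80.0%, the standard therapy 9/10 = 90.0% → the standard therapy
Stage II: Protocol Alpha 32/48 = 66.7%, the standard therapy 32/42 = 76.2% → the standard therapy
Overall: Protocol Alpha 81/314 = 25.8%, the standard therapy 93/236 = 39.4% → the standard therapy

the standard therapy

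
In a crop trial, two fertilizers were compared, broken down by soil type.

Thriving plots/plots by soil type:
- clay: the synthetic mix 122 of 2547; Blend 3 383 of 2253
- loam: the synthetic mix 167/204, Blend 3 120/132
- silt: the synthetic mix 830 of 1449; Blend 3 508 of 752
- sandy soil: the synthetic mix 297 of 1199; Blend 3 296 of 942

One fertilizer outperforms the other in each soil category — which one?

Blend 3

Clay: the synthetic mix 122/2547 = 4.8%, Blend 3 383/2253 = 17.0% → Blend 3
Loam: the synthetic mix 167/204 = 81.9%, Blend 3 120/132 = 90.9% → Blend 3
Silt: the synthetic mix 830/1449 = 57.3%, Blend 3 508/752 = 67.6% → Blend 3
Sandy soil: the synthetic mix 297/1199 = 24.8%, Blend 3 296/942 = 31.4% → Blend 3
Blend 3 has the higher rate in all 4 groups.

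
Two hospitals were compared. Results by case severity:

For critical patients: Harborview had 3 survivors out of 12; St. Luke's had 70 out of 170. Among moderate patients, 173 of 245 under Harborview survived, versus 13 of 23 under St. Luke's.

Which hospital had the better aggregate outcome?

Critical: Harborview 3/12 = 25.0%, St. Luke's 70/170 = 41.2% → St. Luke's
Moderate: Harborview 173/245 = 70.6%, St. Luke's 13/23 = 56.5% → Harborview
Overall: Harborview 176/257 = 68.5%, St. Luke's 83/193 = 43.0% → Harborview
(Neither sweeps every case group, but Harborview has the higher pooled rate.)

Harborview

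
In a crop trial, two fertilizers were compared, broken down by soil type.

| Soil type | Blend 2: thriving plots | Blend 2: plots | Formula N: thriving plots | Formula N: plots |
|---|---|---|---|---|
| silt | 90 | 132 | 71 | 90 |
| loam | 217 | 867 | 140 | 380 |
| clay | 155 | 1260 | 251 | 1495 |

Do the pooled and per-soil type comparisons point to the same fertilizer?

Silt: Blend 2 90/132 = 68.2%, Formula N 71/90 = 78.9% → Formula N
Loam: Blend 2 217/867 = 25.0%, Formula N 140/380 = 36.8% → Formula N
Clay: Blend 2 155/1260 = 12.3%, Formula N 251/1495 = 16.8% → Formula N
Overall: Blend 2 462/2259 = 20.5%, Formula N 462/1965 = 23.5% → Formula N
Formula N wins overall and in every soil group — no reversal.

Yes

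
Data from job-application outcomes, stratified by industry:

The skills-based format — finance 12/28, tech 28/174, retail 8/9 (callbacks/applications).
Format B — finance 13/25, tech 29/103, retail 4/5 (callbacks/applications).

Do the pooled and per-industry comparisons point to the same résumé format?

Finance: the skills-based format 12/28 = 42.9%, Format B 13/25 = 52.0% → Format B
Tech: the skills-based format 28/174 = 16.1%, Format B 29/103 = 28.2% → Format B
Retail: the skills-based format 8/9 = 88.9%, Format B 4/5 = 80.0% → the skills-based format
Overall: the skills-based format 48/211 = 22.7%, Format B 46/133 = 34.6% → Format B
Neither sweeps: the skills-based format wins 1 of 3 groups, Format B wins 2. Format B wins overall but not every group — no Simpson reversal.

No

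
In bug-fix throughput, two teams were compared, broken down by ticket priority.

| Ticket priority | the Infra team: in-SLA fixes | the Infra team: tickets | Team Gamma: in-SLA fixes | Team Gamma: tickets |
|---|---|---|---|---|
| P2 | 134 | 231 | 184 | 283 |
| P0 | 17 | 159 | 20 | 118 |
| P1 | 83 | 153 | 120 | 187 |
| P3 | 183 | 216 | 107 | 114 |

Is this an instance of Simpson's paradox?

P2: the Infra team 134/231 = 58.0%, Team Gamma 184/283 = 65.0% → Team Gamma
P0: the Infra team 17/159 = 10.7%, Team Gamma 20/118 = 16.9% → Team Gamma
P1: the Infra team 83/153 = 54.2%, Team Gamma 120/187 = 64.2% → Team Gamma
P3: the Infra team 183/216 = 84.7%, Team Gamma 107/114 = 93.9% → Team Gamma
Overall: the Infra team 417/759 = 54.9%, Team Gamma 431/702 = 61.4% → Team Gamma
Team Gamma wins overall and in every ticket group — no reversal.

No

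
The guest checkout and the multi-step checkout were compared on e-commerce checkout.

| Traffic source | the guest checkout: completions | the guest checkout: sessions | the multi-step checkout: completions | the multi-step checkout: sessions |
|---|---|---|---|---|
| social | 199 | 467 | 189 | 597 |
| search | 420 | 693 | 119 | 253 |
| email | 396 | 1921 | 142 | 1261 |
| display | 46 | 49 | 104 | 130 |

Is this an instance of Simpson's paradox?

No

Social: the guest checkout 199/467 = 42.6%, the multi-step checkout 189/597 = 31.7% → the guest checkout
Search: the guest checkout 420/693 = 60.6%, the multi-step checkout 119/253 = 47.0% → the guest checkout
Email: the guest checkout 396/1921 = 20.6%, the multi-step checkout 142/1261 = 11.3% → the guest checkout
Display: the guest checkout 46/49 = 93.9%, the multi-step checkout 104/130 = 80.0% → the guest checkout
Overall: the guest checkout 1061/3130 = 33.9%, the multi-step checkout 554/2241 = 24.7% → the guest checkout
The guest checkout wins overall and in every traffic group — no reversal.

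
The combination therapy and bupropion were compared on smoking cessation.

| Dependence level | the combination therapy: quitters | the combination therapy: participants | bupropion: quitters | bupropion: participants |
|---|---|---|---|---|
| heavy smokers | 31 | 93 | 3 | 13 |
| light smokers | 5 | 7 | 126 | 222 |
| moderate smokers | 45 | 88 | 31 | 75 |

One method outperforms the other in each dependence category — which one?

the combination therapy

Heavy smokers: the combination therapy 31/93 = 33.3%, bupropion 3/13 = 23.1% → the combination therapy
Light smokers: the combination therapy 5/7 = 71.4%, bupropion 126/222 = 56.8% → the combination therapy
Moderate smokers: the combination therapy 45/88 = 51.1%, bupropion 31/75 = 41.3% → the combination therapy
The combination therapy has the higher rate in all 3 groups.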